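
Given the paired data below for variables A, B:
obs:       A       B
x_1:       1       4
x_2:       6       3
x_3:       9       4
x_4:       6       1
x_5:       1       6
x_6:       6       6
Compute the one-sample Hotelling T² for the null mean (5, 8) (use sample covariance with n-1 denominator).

Step 1 — sample mean vector:
  mean(A) = (1 + 6 + 9 + 6 + 1 + 6) / 6 = 29/6 = 4.8333
  mean(B) = (4 + 3 + 4 + 1 + 6 + 6) / 6 = 24/6 = 4
  x̄ = (4.8333, 4),  deviation x̄ - mu_0 = (4.8333, 4) - (5, 8) = (-0.1667, -4).

Step 2 — sample covariance matrix, S[i,j] = (1/(n-1)) · Σ_k (x_{k,i} - mean_i) · (x_{k,j} - mean_j), divisor n-1 = 5:
  S[A,A] = ((-3.8333)·(-3.8333) + (1.1667)·(1.1667) + (4.1667)·(4.1667) + (1.1667)·(1.1667) + (-3.8333)·(-3.8333) + (1.1667)·(1.1667)) / 5 = 50.8333/5 = 10.1667
  S[A,B] = ((-3.8333)·(0) + (1.1667)·(-1) + (4.1667)·(0) + (1.1667)·(-3) + (-3.8333)·(2) + (1.1667)·(2)) / 5 = -10/5 = -2
  S[B,B] = ((0)·(0) + (-1)·(-1) + (0)·(0) + (-3)·(-3) + (2)·(2) + (2)·(2)) / 5 = 18/5 = 3.6
  S = [[10.1667, -2],
 [-2, 3.6]].

Step 3 — invert S. det(S) = 10.1667·3.6 - (-2)² = 32.6.
  S^{-1} = (1/det) · [[d, -b], [-b, a]] = [[0.1104, 0.0613],
 [0.0613, 0.3119]].

Step 4 — quadratic form (x̄ - mu_0)^T · S^{-1} · (x̄ - mu_0):
  S^{-1} · (x̄ - mu_0) = (-0.2638, -1.2577),
  (x̄ - mu_0)^T · [...] = (-0.1667)·(-0.2638) + (-4)·(-1.2577) = 5.0746.

Step 5 — scale by n: T² = 6 · 5.0746 = 30.4479.

T² ≈ 30.4479


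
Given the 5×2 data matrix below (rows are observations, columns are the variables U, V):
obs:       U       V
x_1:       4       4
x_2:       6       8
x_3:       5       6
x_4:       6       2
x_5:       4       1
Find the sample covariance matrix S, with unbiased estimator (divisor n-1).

Step 1 — column means:
  mean(U) = (4 + 6 + 5 + 6 + 4) / 5 = 25/5 = 5
  mean(V) = (4 + 8 + 6 + 2 + 1) / 5 = 21/5 = 4.2

Step 2 — sample covariance S[i,j] = (1/(n-1)) · Σ_k (x_{k,i} - mean_i) · (x_{k,j} - mean_j), with n-1 = 4.
  S[U,U] = ((-1)·(-1) + (1)·(1) + (0)·(0) + (1)·(1) + (-1)·(-1)) / 4 = 4/4 = 1
  S[U,V] = ((-1)·(-0.2) + (1)·(3.8) + (0)·(1.8) + (1)·(-2.2) + (-1)·(-3.2)) / 4 = 5/4 = 1.25
  S[V,V] = ((-0.2)·(-0.2) + (3.8)·(3.8) + (1.8)·(1.8) + (-2.2)·(-2.2) + (-3.2)·(-3.2)) / 4 = 32.8/4 = 8.2

S is symmetric (S[j,i] = S[i,j]). Assembling:

S = [[1, 1.25],
 [1.25, 8.2]]


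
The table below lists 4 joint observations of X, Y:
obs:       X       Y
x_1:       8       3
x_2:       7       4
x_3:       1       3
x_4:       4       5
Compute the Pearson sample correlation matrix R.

Step 1 — column means:
  mean(X) = (8 + 7 + 1 + 4) / 4 = 20/4 = 5
  mean(Y) = (3 + 4 + 3 + 5) / 4 = 15/4 = 3.75

Step 2 — sample variances and covariances s[i,j] = (1/(n-1)) · Σ_k (x_{k,i} - mean_i) · (x_{k,j} - mean_j), with n-1 = 3:
  s[X,X] = ((3)·(3) + (2)·(2) + (-4)·(-4) + (-1)·(-1)) / 3 = 30/3 = 10
  s[X,Y] = ((3)·(-0.75) + (2)·(0.25) + (-4)·(-0.75) + (-1)·(1.25)) / 3 = 0/3 = 0
  s[Y,Y] = ((-0.75)·(-0.75) + (0.25)·(0.25) + (-0.75)·(-0.75) + (1.25)·(1.25)) / 3 = 2.75/3 = 0.9167
  Sample standard deviations s_i = √(s[i,i]):
  s(X) = √(10) = 3.1623
  s(Y) = √(0.9167) = 0.9574

Step 3 — r_{ij} = s_{ij} / (s_i · s_j):
  r[X,X] = 1 (diagonal).
  r[X,Y] = 0 / (3.1623 · 0.9574) = 0 / 3.0277 = 0
  r[Y,Y] = 1 (diagonal).

R is symmetric with unit diagonal. Assembling:

R = [[1, 0],
 [0, 1]]


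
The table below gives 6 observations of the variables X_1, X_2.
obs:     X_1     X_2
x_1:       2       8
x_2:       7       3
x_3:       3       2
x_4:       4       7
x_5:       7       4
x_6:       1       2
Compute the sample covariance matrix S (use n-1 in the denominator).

Step 1 — column means:
  mean(X_1) = (2 + 7 + 3 + 4 + 7 + 1) / 6 = 24/6 = 4
  mean(X_2) = (8 + 3 + 2 + 7 + 4 + 2) / 6 = 26/6 = 4.3333

Step 2 — sample covariance S[i,j] = (1/(n-1)) · Σ_k (x_{k,i} - mean_i) · (x_{k,j} - mean_j), with n-1 = 5.
  S[X_1,X_1] = ((-2)·(-2) + (3)·(3) + (-1)·(-1) + (0)·(0) + (3)·(3) + (-3)·(-3)) / 5 = 32/5 = 6.4
  S[X_1,X_2] = ((-2)·(3.6667) + (3)·(-1.3333) + (-1)·(-2.3333) + (0)·(2.6667) + (3)·(-0.3333) + (-3)·(-2.3333)) / 5 = -3/5 = -0.6
  S[X_2,X_2] = ((3.6667)·(3.6667) + (-1.3333)·(-1.3333) + (-2.3333)·(-2.3333) + (2.6667)·(2.6667) + (-0.3333)·(-0.3333) + (-2.3333)·(-2.3333)) / 5 = 33.3333/5 = 6.6667

S is symmetric (S[j,i] = S[i,j]). Assembling:

S = [[6.4, -0.6],
 [-0.6, 6.6667]]


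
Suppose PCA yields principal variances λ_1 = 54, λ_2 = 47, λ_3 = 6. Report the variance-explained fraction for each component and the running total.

Step 1 — total variance = trace(Sigma) = Σ λ_i = 54 + 47 + 6 = 107.

Step 2 — fraction explained by component i = λ_i / Σ λ:
  PC1: 54/107 = 0.5047
  PC2: 47/107 = 0.4393
  PC3: 6/107 = 0.0561

Step 3 — cumulative fraction after k components = (λ_1 + ... + λ_k) / Σ λ:
  k = 1: 54/107 = 0.5047
  k = 2: (54 + 47)/107 = 101/107 = 0.9439
  k = 3: (54 + 47 + 6)/107 = 107/107 = 1

Summary (fraction, with percent):

explained: PC1 0.5047 (50.47%), PC2 0.4393 (43.93%), PC3 0.0561 (5.61%);  cumulative: 0.5047, 0.9439, 1


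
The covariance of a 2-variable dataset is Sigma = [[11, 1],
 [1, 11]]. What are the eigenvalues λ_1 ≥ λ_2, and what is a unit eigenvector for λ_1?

Step 1 — characteristic polynomial of 2×2 Sigma:
  det(Sigma - λI) = λ² - trace · λ + det = 0.
  trace = 11 + 11 = 22, det = 11·11 - (1)² = 120.
Step 2 — discriminant:
  Δ = trace² - 4·det = 484 - 480 = 4.
Step 3 — eigenvalues:
  λ = (trace ± √Δ)/2 = (22 ± 2)/2,
  λ_1 = 12,  λ_2 = 10.

Step 4 — unit eigenvector for λ_1: solve (Sigma - λ_1 I)v = 0. First row:
  (11 - 12)·v_x + (1)·v_y = 0, i.e. (-1)·v_x + (1)·v_y = 0,
  so v ∝ (b, λ_1 - a) = (1, 1) = u.
  ||u|| = √((1)² + (1)²) = √(2) ≈ 1.4142,
  v_1 = u/||u|| ≈ (0.7071, 0.7071) (||v_1|| = 1).

λ_1 = 12,  λ_2 = 10;  v_1 ≈ (0.7071, 0.7071)


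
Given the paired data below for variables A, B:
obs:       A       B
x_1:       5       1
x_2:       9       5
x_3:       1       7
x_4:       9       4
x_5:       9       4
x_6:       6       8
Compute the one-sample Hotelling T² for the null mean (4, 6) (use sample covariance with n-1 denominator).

Step 1 — sample mean vector:
  mean(A) = (5 + 9 + 1 + 9 + 9 + 6) / 6 = 39/6 = 6.5
  mean(B) = (1 + 5 + 7 + 4 + 4 + 8) / 6 = 29/6 = 4.8333
  x̄ = (6.5, 4.8333),  deviation x̄ - mu_0 = (6.5, 4.8333) - (4, 6) = (2.5, -1.1667).

Step 2 — sample covariance matrix, S[i,j] = (1/(n-1)) · Σ_k (x_{k,i} - mean_i) · (x_{k,j} - mean_j), divisor n-1 = 5:
  S[A,A] = ((-1.5)·(-1.5) + (2.5)·(2.5) + (-5.5)·(-5.5) + (2.5)·(2.5) + (2.5)·(2.5) + (-0.5)·(-0.5)) / 5 = 51.5/5 = 10.3
  S[A,B] = ((-1.5)·(-3.8333) + (2.5)·(0.1667) + (-5.5)·(2.1667) + (2.5)·(-0.8333) + (2.5)·(-0.8333) + (-0.5)·(3.1667)) / 5 = -11.5/5 = -2.3
  S[B,B] = ((-3.8333)·(-3.8333) + (0.1667)·(0.1667) + (2.1667)·(2.1667) + (-0.8333)·(-0.8333) + (-0.8333)·(-0.8333) + (3.1667)·(3.1667)) / 5 = 30.8333/5 = 6.1667
  S = [[10.3, -2.3],
 [-2.3, 6.1667]].

Step 3 — invert S. det(S) = 10.3·6.1667 - (-2.3)² = 58.2267.
  S^{-1} = (1/det) · [[d, -b], [-b, a]] = [[0.1059, 0.0395],
 [0.0395, 0.1769]].

Step 4 — quadratic form (x̄ - mu_0)^T · S^{-1} · (x̄ - mu_0):
  S^{-1} · (x̄ - mu_0) = (0.2187, -0.1076),
  (x̄ - mu_0)^T · [...] = (2.5)·(0.2187) + (-1.1667)·(-0.1076) = 0.6723.

Step 5 — scale by n: T² = 6 · 0.6723 = 4.0337.

T² ≈ 4.0337


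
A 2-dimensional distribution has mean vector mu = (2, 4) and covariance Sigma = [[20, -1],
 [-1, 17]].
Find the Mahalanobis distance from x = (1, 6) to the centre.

Step 1 — centre the observation: (x - mu) = (-1, 2).

Step 2 — invert Sigma. det(Sigma) = 20·17 - (-1)² = 339.
  Sigma^{-1} = (1/det) · [[d, -b], [-b, a]] = [[0.0501, 0.0029],
 [0.0029, 0.059]].

Step 3 — form the quadratic (x - mu)^T · Sigma^{-1} · (x - mu):
  Sigma^{-1} · (x - mu) = (-0.0442, 0.115).
  (x - mu)^T · [Sigma^{-1} · (x - mu)] = (-1)·(-0.0442) + (2)·(0.115) = 0.2743.

Step 4 — take square root: d = √(0.2743) ≈ 0.5238.

d(x, mu) = √(0.2743) ≈ 0.5238


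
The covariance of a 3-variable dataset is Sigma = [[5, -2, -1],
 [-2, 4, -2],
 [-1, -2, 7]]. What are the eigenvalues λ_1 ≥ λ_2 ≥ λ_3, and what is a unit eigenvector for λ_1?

Step 1 — characteristic polynomial p(λ) = det(λI - Sigma) = λ³ - tr·λ² + c_1·λ - det, where tr = trace, c_1 = sum of the principal 2×2 minors, det = det(Sigma):
  tr = 5 + 4 + 7 = 16,
  c_1 = (5·4 - (-2)²) + (5·7 - (-1)²) + (4·7 - (-2)²) = 16 + 34 + 24 = 74,
  det = 5·(4·7 - (-2)²) - (-2)·((-2)·7 - (-2)·(-1)) + (-1)·((-2)·(-2) - 4·(-1)) = 5·(24) - (-2)·(-16) + (-1)·(8) = 80.
  So p(λ) = λ³ - 16λ² + 74λ - 80.
Step 2 — look for an integer root (rational root theorem: any rational root is an integer divisor of 80). Testing λ = 8:
  p(8) = 512 - 1024 + 592 - 80 = 0  ✓
  Dividing out (λ - 8): p(λ) = (λ - 8)(λ² - 8λ + 10).
Step 3 — remaining eigenvalues from the quadratic λ² - 8λ + 10 = 0:
  Δ = 8² - 4·10 = 64 - 40 = 24,  λ = (8 ± √24)/2 = (8 ± 4.899)/2 ≈ 6.4495 or 1.5505.
  Sorted: λ_1 = 8,  λ_2 = 6.4495,  λ_3 = 1.5505  (check: sum = 16 = tr ✓).

Step 4 — unit eigenvector for λ_1 = 8: v spans the null space of (Sigma - λ_1 I), whose rows are
  r_1 = (-3, -2, -1),  r_2 = (-2, -4, -2),  r_3 = (-1, -2, -1).
  v is orthogonal to every row, so take v ∝ r_1 × r_2 = ((-2)·(-2) - (-1)·(-4), (-1)·(-2) - (-3)·(-2), (-3)·(-4) - (-2)·(-2)) = (0, -4, 8).
  Rescale (divide by 4; multiply by -1 so the first nonzero entry is positive): u = (0, 1, -2).
  ||u|| = √((0)² + (1)² + (-2)²) = √(5) ≈ 2.2361,  v_1 = u/||u|| ≈ (0, 0.4472, -0.8944) (||v_1|| = 1).

λ_1 = 8,  λ_2 = 6.4495,  λ_3 = 1.5505;  v_1 ≈ (0, 0.4472, -0.8944)


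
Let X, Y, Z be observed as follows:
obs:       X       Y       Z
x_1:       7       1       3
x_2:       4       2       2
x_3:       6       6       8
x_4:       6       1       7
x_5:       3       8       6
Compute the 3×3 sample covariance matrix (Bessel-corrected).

Step 1 — column means:
  mean(X) = (7 + 4 + 6 + 6 + 3) / 5 = 26/5 = 5.2
  mean(Y) = (1 + 2 + 6 + 1 + 8) / 5 = 18/5 = 3.6
  mean(Z) = (3 + 2 + 8 + 7 + 6) / 5 = 26/5 = 5.2

Step 2 — sample covariance S[i,j] = (1/(n-1)) · Σ_k (x_{k,i} - mean_i) · (x_{k,j} - mean_j), with n-1 = 4.
  S[X,X] = ((1.8)·(1.8) + (-1.2)·(-1.2) + (0.8)·(0.8) + (0.8)·(0.8) + (-2.2)·(-2.2)) / 4 = 10.8/4 = 2.7
  S[X,Y] = ((1.8)·(-2.6) + (-1.2)·(-1.6) + (0.8)·(2.4) + (0.8)·(-2.6) + (-2.2)·(4.4)) / 4 = -12.6/4 = -3.15
  S[X,Z] = ((1.8)·(-2.2) + (-1.2)·(-3.2) + (0.8)·(2.8) + (0.8)·(1.8) + (-2.2)·(0.8)) / 4 = 1.8/4 = 0.45
  S[Y,Y] = ((-2.6)·(-2.6) + (-1.6)·(-1.6) + (2.4)·(2.4) + (-2.6)·(-2.6) + (4.4)·(4.4)) / 4 = 41.2/4 = 10.3
  S[Y,Z] = ((-2.6)·(-2.2) + (-1.6)·(-3.2) + (2.4)·(2.8) + (-2.6)·(1.8) + (4.4)·(0.8)) / 4 = 16.4/4 = 4.1
  S[Z,Z] = ((-2.2)·(-2.2) + (-3.2)·(-3.2) + (2.8)·(2.8) + (1.8)·(1.8) + (0.8)·(0.8)) / 4 = 26.8/4 = 6.7

S is symmetric (S[j,i] = S[i,j]). Assembling:

S = [[2.7, -3.15, 0.45],
 [-3.15, 10.3, 4.1],
 [0.45, 4.1, 6.7]]


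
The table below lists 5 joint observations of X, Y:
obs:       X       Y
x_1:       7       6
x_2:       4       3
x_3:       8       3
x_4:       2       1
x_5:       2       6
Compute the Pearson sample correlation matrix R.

Step 1 — column means:
  mean(X) = (7 + 4 + 8 + 2 + 2) / 5 = 23/5 = 4.6
  mean(Y) = (6 + 3 + 3 + 1 + 6) / 5 = 19/5 = 3.8

Step 2 — sample variances and covariances s[i,j] = (1/(n-1)) · Σ_k (x_{k,i} - mean_i) · (x_{k,j} - mean_j), with n-1 = 4:
  s[X,X] = ((2.4)·(2.4) + (-0.6)·(-0.6) + (3.4)·(3.4) + (-2.6)·(-2.6) + (-2.6)·(-2.6)) / 4 = 31.2/4 = 7.8
  s[X,Y] = ((2.4)·(2.2) + (-0.6)·(-0.8) + (3.4)·(-0.8) + (-2.6)·(-2.8) + (-2.6)·(2.2)) / 4 = 4.6/4 = 1.15
  s[Y,Y] = ((2.2)·(2.2) + (-0.8)·(-0.8) + (-0.8)·(-0.8) + (-2.8)·(-2.8) + (2.2)·(2.2)) / 4 = 18.8/4 = 4.7
  Sample standard deviations s_i = √(s[i,i]):
  s(X) = √(7.8) = 2.7928
  s(Y) = √(4.7) = 2.1679

Step 3 — r_{ij} = s_{ij} / (s_i · s_j):
  r[X,X] = 1 (diagonal).
  r[X,Y] = 1.15 / (2.7928 · 2.1679) = 1.15 / 6.0548 = 0.1899
  r[Y,Y] = 1 (diagonal).

R is symmetric with unit diagonal. Assembling:

R = [[1, 0.1899],
 [0.1899, 1]]


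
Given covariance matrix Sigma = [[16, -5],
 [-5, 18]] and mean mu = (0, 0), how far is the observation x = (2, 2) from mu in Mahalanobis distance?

Step 1 — centre the observation: (x - mu) = (2, 2).

Step 2 — invert Sigma. det(Sigma) = 16·18 - (-5)² = 263.
  Sigma^{-1} = (1/det) · [[d, -b], [-b, a]] = [[0.0684, 0.019],
 [0.019, 0.0608]].

Step 3 — form the quadratic (x - mu)^T · Sigma^{-1} · (x - mu):
  Sigma^{-1} · (x - mu) = (0.1749, 0.1597).
  (x - mu)^T · [Sigma^{-1} · (x - mu)] = (2)·(0.1749) + (2)·(0.1597) = 0.6692.

Step 4 — take square root: d = √(0.6692) ≈ 0.818.

d(x, mu) = √(0.6692) ≈ 0.818


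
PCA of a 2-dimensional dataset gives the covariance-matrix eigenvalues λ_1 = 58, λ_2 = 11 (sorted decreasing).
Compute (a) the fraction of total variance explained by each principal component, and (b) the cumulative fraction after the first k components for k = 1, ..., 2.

Step 1 — total variance = trace(Sigma) = Σ λ_i = 58 + 11 = 69.

Step 2 — fraction explained by component i = λ_i / Σ λ:
  PC1: 58/69 = 0.8406
  PC2: 11/69 = 0.1594

Step 3 — cumulative fraction after k components = (λ_1 + ... + λ_k) / Σ λ:
  k = 1: 58/69 = 0.8406
  k = 2: (58 + 11)/69 = 69/69 = 1

Summary (fraction, with percent):

explained: PC1 0.8406 (84.06%), PC2 0.1594 (15.94%);  cumulative: 0.8406, 1


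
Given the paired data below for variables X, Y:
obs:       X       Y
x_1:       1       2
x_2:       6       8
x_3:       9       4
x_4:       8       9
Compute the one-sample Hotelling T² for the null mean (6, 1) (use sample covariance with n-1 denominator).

Step 1 — sample mean vector:
  mean(X) = (1 + 6 + 9 + 8) / 4 = 24/4 = 6
  mean(Y) = (2 + 8 + 4 + 9) / 4 = 23/4 = 5.75
  x̄ = (6, 5.75),  deviation x̄ - mu_0 = (6, 5.75) - (6, 1) = (0, 4.75).

Step 2 — sample covariance matrix, S[i,j] = (1/(n-1)) · Σ_k (x_{k,i} - mean_i) · (x_{k,j} - mean_j), divisor n-1 = 3:
  S[X,X] = ((-5)·(-5) + (0)·(0) + (3)·(3) + (2)·(2)) / 3 = 38/3 = 12.6667
  S[X,Y] = ((-5)·(-3.75) + (0)·(2.25) + (3)·(-1.75) + (2)·(3.25)) / 3 = 20/3 = 6.6667
  S[Y,Y] = ((-3.75)·(-3.75) + (2.25)·(2.25) + (-1.75)·(-1.75) + (3.25)·(3.25)) / 3 = 32.75/3 = 10.9167
  S = [[12.6667, 6.6667],
 [6.6667, 10.9167]].

Step 3 — invert S. det(S) = 12.6667·10.9167 - (6.6667)² = 93.8333.
  S^{-1} = (1/det) · [[d, -b], [-b, a]] = [[0.1163, -0.071],
 [-0.071, 0.135]].

Step 4 — quadratic form (x̄ - mu_0)^T · S^{-1} · (x̄ - mu_0):
  S^{-1} · (x̄ - mu_0) = (-0.3375, 0.6412),
  (x̄ - mu_0)^T · [...] = (0)·(-0.3375) + (4.75)·(0.6412) = 3.0457.

Step 5 — scale by n: T² = 4 · 3.0457 = 12.1829.

T² ≈ 12.1829


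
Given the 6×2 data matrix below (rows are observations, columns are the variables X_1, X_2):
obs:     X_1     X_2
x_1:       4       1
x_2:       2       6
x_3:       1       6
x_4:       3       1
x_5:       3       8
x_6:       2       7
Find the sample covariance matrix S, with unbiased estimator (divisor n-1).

Step 1 — column means:
  mean(X_1) = (4 + 2 + 1 + 3 + 3 + 2) / 6 = 15/6 = 2.5
  mean(X_2) = (1 + 6 + 6 + 1 + 8 + 7) / 6 = 29/6 = 4.8333

Step 2 — sample covariance S[i,j] = (1/(n-1)) · Σ_k (x_{k,i} - mean_i) · (x_{k,j} - mean_j), with n-1 = 5.
  S[X_1,X_1] = ((1.5)·(1.5) + (-0.5)·(-0.5) + (-1.5)·(-1.5) + (0.5)·(0.5) + (0.5)·(0.5) + (-0.5)·(-0.5)) / 5 = 5.5/5 = 1.1
  S[X_1,X_2] = ((1.5)·(-3.8333) + (-0.5)·(1.1667) + (-1.5)·(1.1667) + (0.5)·(-3.8333) + (0.5)·(3.1667) + (-0.5)·(2.1667)) / 5 = -9.5/5 = -1.9
  S[X_2,X_2] = ((-3.8333)·(-3.8333) + (1.1667)·(1.1667) + (1.1667)·(1.1667) + (-3.8333)·(-3.8333) + (3.1667)·(3.1667) + (2.1667)·(2.1667)) / 5 = 46.8333/5 = 9.3667

S is symmetric (S[j,i] = S[i,j]). Assembling:

S = [[1.1, -1.9],
 [-1.9, 9.3667]]


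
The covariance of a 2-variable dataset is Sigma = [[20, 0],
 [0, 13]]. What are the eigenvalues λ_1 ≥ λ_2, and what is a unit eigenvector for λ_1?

Step 1 — characteristic polynomial of 2×2 Sigma:
  det(Sigma - λI) = λ² - trace · λ + det = 0.
  trace = 20 + 13 = 33, det = 20·13 - (0)² = 260.
Step 2 — discriminant:
  Δ = trace² - 4·det = 1089 - 1040 = 49.
Step 3 — eigenvalues:
  λ = (trace ± √Δ)/2 = (33 ± 7)/2,
  λ_1 = 20,  λ_2 = 13.

Step 4 — unit eigenvector for λ_1: Sigma is diagonal, so its eigenvectors are the coordinate axes. λ_1 = 20 is the diagonal entry on the first coordinate axis, hence
  v_1 = (1, 0) (||v_1|| = 1).

λ_1 = 20,  λ_2 = 13;  v_1 ≈ (1, 0)


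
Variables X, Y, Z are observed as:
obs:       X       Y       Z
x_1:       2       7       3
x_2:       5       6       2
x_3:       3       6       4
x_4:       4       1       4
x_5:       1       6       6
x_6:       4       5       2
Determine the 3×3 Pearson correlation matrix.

Step 1 — column means:
  mean(X) = (2 + 5 + 3 + 4 + 1 + 4) / 6 = 19/6 = 3.1667
  mean(Y) = (7 + 6 + 6 + 1 + 6 + 5) / 6 = 31/6 = 5.1667
  mean(Z) = (3 + 2 + 4 + 4 + 6 + 2) / 6 = 21/6 = 3.5

Step 2 — sample variances and covariances s[i,j] = (1/(n-1)) · Σ_k (x_{k,i} - mean_i) · (x_{k,j} - mean_j), with n-1 = 5:
  s[X,X] = ((-1.1667)·(-1.1667) + (1.8333)·(1.8333) + (-0.1667)·(-0.1667) + (0.8333)·(0.8333) + (-2.1667)·(-2.1667) + (0.8333)·(0.8333)) / 5 = 10.8333/5 = 2.1667
  s[X,Y] = ((-1.1667)·(1.8333) + (1.8333)·(0.8333) + (-0.1667)·(0.8333) + (0.8333)·(-4.1667) + (-2.1667)·(0.8333) + (0.8333)·(-0.1667)) / 5 = -6.1667/5 = -1.2333
  s[X,Z] = ((-1.1667)·(-0.5) + (1.8333)·(-1.5) + (-0.1667)·(0.5) + (0.8333)·(0.5) + (-2.1667)·(2.5) + (0.8333)·(-1.5)) / 5 = -8.5/5 = -1.7
  s[Y,Y] = ((1.8333)·(1.8333) + (0.8333)·(0.8333) + (0.8333)·(0.8333) + (-4.1667)·(-4.1667) + (0.8333)·(0.8333) + (-0.1667)·(-0.1667)) / 5 = 22.8333/5 = 4.5667
  s[Y,Z] = ((1.8333)·(-0.5) + (0.8333)·(-1.5) + (0.8333)·(0.5) + (-4.1667)·(0.5) + (0.8333)·(2.5) + (-0.1667)·(-1.5)) / 5 = -1.5/5 = -0.3
  s[Z,Z] = ((-0.5)·(-0.5) + (-1.5)·(-1.5) + (0.5)·(0.5) + (0.5)·(0.5) + (2.5)·(2.5) + (-1.5)·(-1.5)) / 5 = 11.5/5 = 2.3
  Sample standard deviations s_i = √(s[i,i]):
  s(X) = √(2.1667) = 1.472
  s(Y) = √(4.5667) = 2.137
  s(Z) = √(2.3) = 1.5166

Step 3 — r_{ij} = s_{ij} / (s_i · s_j):
  r[X,X] = 1 (diagonal).
  r[X,Y] = -1.2333 / (1.472 · 2.137) = -1.2333 / 3.1455 = -0.3921
  r[X,Z] = -1.7 / (1.472 · 1.5166) = -1.7 / 2.2323 = -0.7615
  r[Y,Y] = 1 (diagonal).
  r[Y,Z] = -0.3 / (2.137 · 1.5166) = -0.3 / 3.2409 = -0.0926
  r[Z,Z] = 1 (diagonal).

R is symmetric with unit diagonal. Assembling:

R = [[1, -0.3921, -0.7615],
 [-0.3921, 1, -0.0926],
 [-0.7615, -0.0926, 1]]


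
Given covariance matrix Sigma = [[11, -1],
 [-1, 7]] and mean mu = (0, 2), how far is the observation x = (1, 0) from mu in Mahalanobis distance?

Step 1 — centre the observation: (x - mu) = (1, -2).

Step 2 — invert Sigma. det(Sigma) = 11·7 - (-1)² = 76.
  Sigma^{-1} = (1/det) · [[d, -b], [-b, a]] = [[0.0921, 0.0132],
 [0.0132, 0.1447]].

Step 3 — form the quadratic (x - mu)^T · Sigma^{-1} · (x - mu):
  Sigma^{-1} · (x - mu) = (0.0658, -0.2763).
  (x - mu)^T · [Sigma^{-1} · (x - mu)] = (1)·(0.0658) + (-2)·(-0.2763) = 0.6184.

Step 4 — take square root: d = √(0.6184) ≈ 0.7864.

d(x, mu) = √(0.6184) ≈ 0.7864


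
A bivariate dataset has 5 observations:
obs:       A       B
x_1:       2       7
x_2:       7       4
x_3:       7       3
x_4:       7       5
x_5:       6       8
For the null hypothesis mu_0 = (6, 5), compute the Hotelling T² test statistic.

Step 1 — sample mean vector:
  mean(A) = (2 + 7 + 7 + 7 + 6) / 5 = 29/5 = 5.8
  mean(B) = (7 + 4 + 3 + 5 + 8) / 5 = 27/5 = 5.4
  x̄ = (5.8, 5.4),  deviation x̄ - mu_0 = (5.8, 5.4) - (6, 5) = (-0.2, 0.4).

Step 2 — sample covariance matrix, S[i,j] = (1/(n-1)) · Σ_k (x_{k,i} - mean_i) · (x_{k,j} - mean_j), divisor n-1 = 4:
  S[A,A] = ((-3.8)·(-3.8) + (1.2)·(1.2) + (1.2)·(1.2) + (1.2)·(1.2) + (0.2)·(0.2)) / 4 = 18.8/4 = 4.7
  S[A,B] = ((-3.8)·(1.6) + (1.2)·(-1.4) + (1.2)·(-2.4) + (1.2)·(-0.4) + (0.2)·(2.6)) / 4 = -10.6/4 = -2.65
  S[B,B] = ((1.6)·(1.6) + (-1.4)·(-1.4) + (-2.4)·(-2.4) + (-0.4)·(-0.4) + (2.6)·(2.6)) / 4 = 17.2/4 = 4.3
  S = [[4.7, -2.65],
 [-2.65, 4.3]].

Step 3 — invert S. det(S) = 4.7·4.3 - (-2.65)² = 13.1875.
  S^{-1} = (1/det) · [[d, -b], [-b, a]] = [[0.3261, 0.2009],
 [0.2009, 0.3564]].

Step 4 — quadratic form (x̄ - mu_0)^T · S^{-1} · (x̄ - mu_0):
  S^{-1} · (x̄ - mu_0) = (0.0152, 0.1024),
  (x̄ - mu_0)^T · [...] = (-0.2)·(0.0152) + (0.4)·(0.1024) = 0.0379.

Step 5 — scale by n: T² = 5 · 0.0379 = 0.1896.

T² ≈ 0.1896


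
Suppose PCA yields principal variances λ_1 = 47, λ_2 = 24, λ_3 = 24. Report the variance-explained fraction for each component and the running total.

Step 1 — total variance = trace(Sigma) = Σ λ_i = 47 + 24 + 24 = 95.

Step 2 — fraction explained by component i = λ_i / Σ λ:
  PC1: 47/95 = 0.4947
  PC2: 24/95 = 0.2526
  PC3: 24/95 = 0.2526

Step 3 — cumulative fraction after k components = (λ_1 + ... + λ_k) / Σ λ:
  k = 1: 47/95 = 0.4947
  k = 2: (47 + 24)/95 = 71/95 = 0.7474
  k = 3: (47 + 24 + 24)/95 = 95/95 = 1

Summary (fraction, with percent):

explained: PC1 0.4947 (49.47%), PC2 0.2526 (25.26%), PC3 0.2526 (25.26%);  cumulative: 0.4947, 0.7474, 1


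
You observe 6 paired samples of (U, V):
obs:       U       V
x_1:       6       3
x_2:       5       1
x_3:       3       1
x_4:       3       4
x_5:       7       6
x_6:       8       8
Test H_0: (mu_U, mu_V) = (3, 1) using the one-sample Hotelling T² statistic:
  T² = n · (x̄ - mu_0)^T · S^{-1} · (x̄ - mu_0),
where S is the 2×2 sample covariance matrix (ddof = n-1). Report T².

Step 1 — sample mean vector:
  mean(U) = (6 + 5 + 3 + 3 + 7 + 8) / 6 = 32/6 = 5.3333
  mean(V) = (3 + 1 + 1 + 4 + 6 + 8) / 6 = 23/6 = 3.8333
  x̄ = (5.3333, 3.8333),  deviation x̄ - mu_0 = (5.3333, 3.8333) - (3, 1) = (2.3333, 2.8333).

Step 2 — sample covariance matrix, S[i,j] = (1/(n-1)) · Σ_k (x_{k,i} - mean_i) · (x_{k,j} - mean_j), divisor n-1 = 5:
  S[U,U] = ((0.6667)·(0.6667) + (-0.3333)·(-0.3333) + (-2.3333)·(-2.3333) + (-2.3333)·(-2.3333) + (1.6667)·(1.6667) + (2.6667)·(2.6667)) / 5 = 21.3333/5 = 4.2667
  S[U,V] = ((0.6667)·(-0.8333) + (-0.3333)·(-2.8333) + (-2.3333)·(-2.8333) + (-2.3333)·(0.1667) + (1.6667)·(2.1667) + (2.6667)·(4.1667)) / 5 = 21.3333/5 = 4.2667
  S[V,V] = ((-0.8333)·(-0.8333) + (-2.8333)·(-2.8333) + (-2.8333)·(-2.8333) + (0.1667)·(0.1667) + (2.1667)·(2.1667) + (4.1667)·(4.1667)) / 5 = 38.8333/5 = 7.7667
  S = [[4.2667, 4.2667],
 [4.2667, 7.7667]].

Step 3 — invert S. det(S) = 4.2667·7.7667 - (4.2667)² = 14.9333.
  S^{-1} = (1/det) · [[d, -b], [-b, a]] = [[0.5201, -0.2857],
 [-0.2857, 0.2857]].

Step 4 — quadratic form (x̄ - mu_0)^T · S^{-1} · (x̄ - mu_0):
  S^{-1} · (x̄ - mu_0) = (0.404, 0.1429),
  (x̄ - mu_0)^T · [...] = (2.3333)·(0.404) + (2.8333)·(0.1429) = 1.3475.

Step 5 — scale by n: T² = 6 · 1.3475 = 8.0848.

T² ≈ 8.0848


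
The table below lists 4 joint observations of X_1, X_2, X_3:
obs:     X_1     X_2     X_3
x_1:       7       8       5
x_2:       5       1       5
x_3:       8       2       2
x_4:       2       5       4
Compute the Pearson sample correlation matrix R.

Step 1 — column means:
  mean(X_1) = (7 + 5 + 8 + 2) / 4 = 22/4 = 5.5
  mean(X_2) = (8 + 1 + 2 + 5) / 4 = 16/4 = 4
  mean(X_3) = (5 + 5 + 2 + 4) / 4 = 16/4 = 4

Step 2 — sample variances and covariances s[i,j] = (1/(n-1)) · Σ_k (x_{k,i} - mean_i) · (x_{k,j} - mean_j), with n-1 = 3:
  s[X_1,X_1] = ((1.5)·(1.5) + (-0.5)·(-0.5) + (2.5)·(2.5) + (-3.5)·(-3.5)) / 3 = 21/3 = 7
  s[X_1,X_2] = ((1.5)·(4) + (-0.5)·(-3) + (2.5)·(-2) + (-3.5)·(1)) / 3 = -1/3 = -0.3333
  s[X_1,X_3] = ((1.5)·(1) + (-0.5)·(1) + (2.5)·(-2) + (-3.5)·(0)) / 3 = -4/3 = -1.3333
  s[X_2,X_2] = ((4)·(4) + (-3)·(-3) + (-2)·(-2) + (1)·(1)) / 3 = 30/3 = 10
  s[X_2,X_3] = ((4)·(1) + (-3)·(1) + (-2)·(-2) + (1)·(0)) / 3 = 5/3 = 1.6667
  s[X_3,X_3] = ((1)·(1) + (1)·(1) + (-2)·(-2) + (0)·(0)) / 3 = 6/3 = 2
  Sample standard deviations s_i = √(s[i,i]):
  s(X_1) = √(7) = 2.6458
  s(X_2) = √(10) = 3.1623
  s(X_3) = √(2) = 1.4142

Step 3 — r_{ij} = s_{ij} / (s_i · s_j):
  r[X_1,X_1] = 1 (diagonal).
  r[X_1,X_2] = -0.3333 / (2.6458 · 3.1623) = -0.3333 / 8.3666 = -0.0398
  r[X_1,X_3] = -1.3333 / (2.6458 · 1.4142) = -1.3333 / 3.7417 = -0.3563
  r[X_2,X_2] = 1 (diagonal).
  r[X_2,X_3] = 1.6667 / (3.1623 · 1.4142) = 1.6667 / 4.4721 = 0.3727
  r[X_3,X_3] = 1 (diagonal).

R is symmetric with unit diagonal. Assembling:

R = [[1, -0.0398, -0.3563],
 [-0.0398, 1, 0.3727],
 [-0.3563, 0.3727, 1]]


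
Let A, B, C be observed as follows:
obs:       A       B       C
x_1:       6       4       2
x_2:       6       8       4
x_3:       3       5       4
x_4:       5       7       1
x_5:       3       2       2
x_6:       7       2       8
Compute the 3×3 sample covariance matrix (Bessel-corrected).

Step 1 — column means:
  mean(A) = (6 + 6 + 3 + 5 + 3 + 7) / 6 = 30/6 = 5
  mean(B) = (4 + 8 + 5 + 7 + 2 + 2) / 6 = 28/6 = 4.6667
  mean(C) = (2 + 4 + 4 + 1 + 2 + 8) / 6 = 21/6 = 3.5

Step 2 — sample covariance S[i,j] = (1/(n-1)) · Σ_k (x_{k,i} - mean_i) · (x_{k,j} - mean_j), with n-1 = 5.
  S[A,A] = ((1)·(1) + (1)·(1) + (-2)·(-2) + (0)·(0) + (-2)·(-2) + (2)·(2)) / 5 = 14/5 = 2.8
  S[A,B] = ((1)·(-0.6667) + (1)·(3.3333) + (-2)·(0.3333) + (0)·(2.3333) + (-2)·(-2.6667) + (2)·(-2.6667)) / 5 = 2/5 = 0.4
  S[A,C] = ((1)·(-1.5) + (1)·(0.5) + (-2)·(0.5) + (0)·(-2.5) + (-2)·(-1.5) + (2)·(4.5)) / 5 = 10/5 = 2
  S[B,B] = ((-0.6667)·(-0.6667) + (3.3333)·(3.3333) + (0.3333)·(0.3333) + (2.3333)·(2.3333) + (-2.6667)·(-2.6667) + (-2.6667)·(-2.6667)) / 5 = 31.3333/5 = 6.2667
  S[B,C] = ((-0.6667)·(-1.5) + (3.3333)·(0.5) + (0.3333)·(0.5) + (2.3333)·(-2.5) + (-2.6667)·(-1.5) + (-2.6667)·(4.5)) / 5 = -11/5 = -2.2
  S[C,C] = ((-1.5)·(-1.5) + (0.5)·(0.5) + (0.5)·(0.5) + (-2.5)·(-2.5) + (-1.5)·(-1.5) + (4.5)·(4.5)) / 5 = 31.5/5 = 6.3

S is symmetric (S[j,i] = S[i,j]). Assembling:

S = [[2.8, 0.4, 2],
 [0.4, 6.2667, -2.2],
 [2, -2.2, 6.3]]


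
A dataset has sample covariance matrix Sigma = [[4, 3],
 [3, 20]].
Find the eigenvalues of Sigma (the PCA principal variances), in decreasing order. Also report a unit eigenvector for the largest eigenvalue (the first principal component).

Step 1 — characteristic polynomial of 2×2 Sigma:
  det(Sigma - λI) = λ² - trace · λ + det = 0.
  trace = 4 + 20 = 24, det = 4·20 - (3)² = 71.
Step 2 — discriminant:
  Δ = trace² - 4·det = 576 - 284 = 292.
Step 3 — eigenvalues:
  λ = (trace ± √Δ)/2 = (24 ± 17.088)/2,
  λ_1 = 20.544,  λ_2 = 3.456.

Step 4 — unit eigenvector for λ_1: solve (Sigma - λ_1 I)v = 0. First row:
  (4 - 20.544)·v_x + (3)·v_y = 0, i.e. (-16.544)·v_x + (3)·v_y = 0,
  so v ∝ (b, λ_1 - a) = (3, 16.544) = u.
  ||u|| = √((3)² + (16.544)²) = √(282.7041) ≈ 16.8138,
  v_1 = u/||u|| ≈ (0.1784, 0.984) (||v_1|| = 1).

λ_1 = 20.544,  λ_2 = 3.456;  v_1 ≈ (0.1784, 0.984)


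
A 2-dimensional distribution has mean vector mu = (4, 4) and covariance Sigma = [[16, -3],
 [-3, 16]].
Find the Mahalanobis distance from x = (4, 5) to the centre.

Step 1 — centre the observation: (x - mu) = (0, 1).

Step 2 — invert Sigma. det(Sigma) = 16·16 - (-3)² = 247.
  Sigma^{-1} = (1/det) · [[d, -b], [-b, a]] = [[0.0648, 0.0121],
 [0.0121, 0.0648]].

Step 3 — form the quadratic (x - mu)^T · Sigma^{-1} · (x - mu):
  Sigma^{-1} · (x - mu) = (0.0121, 0.0648).
  (x - mu)^T · [Sigma^{-1} · (x - mu)] = (0)·(0.0121) + (1)·(0.0648) = 0.0648.

Step 4 — take square root: d = √(0.0648) ≈ 0.2545.

d(x, mu) = √(0.0648) ≈ 0.2545


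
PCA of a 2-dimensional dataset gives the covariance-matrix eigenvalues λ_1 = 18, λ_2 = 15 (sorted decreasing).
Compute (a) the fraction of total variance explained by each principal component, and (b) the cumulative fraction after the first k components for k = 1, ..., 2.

Step 1 — total variance = trace(Sigma) = Σ λ_i = 18 + 15 = 33.

Step 2 — fraction explained by component i = λ_i / Σ λ:
  PC1: 18/33 = 0.5455
  PC2: 15/33 = 0.4545

Step 3 — cumulative fraction after k components = (λ_1 + ... + λ_k) / Σ λ:
  k = 1: 18/33 = 0.5455
  k = 2: (18 + 15)/33 = 33/33 = 1

Summary (fraction, with percent):

explained: PC1 0.5455 (54.55%), PC2 0.4545 (45.45%);  cumulative: 0.5455, 1


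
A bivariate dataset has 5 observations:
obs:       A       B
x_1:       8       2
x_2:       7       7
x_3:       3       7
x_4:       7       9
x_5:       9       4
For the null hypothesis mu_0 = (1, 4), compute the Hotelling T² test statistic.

Step 1 — sample mean vector:
  mean(A) = (8 + 7 + 3 + 7 + 9) / 5 = 34/5 = 6.8
  mean(B) = (2 + 7 + 7 + 9 + 4) / 5 = 29/5 = 5.8
  x̄ = (6.8, 5.8),  deviation x̄ - mu_0 = (6.8, 5.8) - (1, 4) = (5.8, 1.8).

Step 2 — sample covariance matrix, S[i,j] = (1/(n-1)) · Σ_k (x_{k,i} - mean_i) · (x_{k,j} - mean_j), divisor n-1 = 4:
  S[A,A] = ((1.2)·(1.2) + (0.2)·(0.2) + (-3.8)·(-3.8) + (0.2)·(0.2) + (2.2)·(2.2)) / 4 = 20.8/4 = 5.2
  S[A,B] = ((1.2)·(-3.8) + (0.2)·(1.2) + (-3.8)·(1.2) + (0.2)·(3.2) + (2.2)·(-1.8)) / 4 = -12.2/4 = -3.05
  S[B,B] = ((-3.8)·(-3.8) + (1.2)·(1.2) + (1.2)·(1.2) + (3.2)·(3.2) + (-1.8)·(-1.8)) / 4 = 30.8/4 = 7.7
  S = [[5.2, -3.05],
 [-3.05, 7.7]].

Step 3 — invert S. det(S) = 5.2·7.7 - (-3.05)² = 30.7375.
  S^{-1} = (1/det) · [[d, -b], [-b, a]] = [[0.2505, 0.0992],
 [0.0992, 0.1692]].

Step 4 — quadratic form (x̄ - mu_0)^T · S^{-1} · (x̄ - mu_0):
  S^{-1} · (x̄ - mu_0) = (1.6316, 0.88),
  (x̄ - mu_0)^T · [...] = (5.8)·(1.6316) + (1.8)·(0.88) = 11.0471.

Step 5 — scale by n: T² = 5 · 11.0471 = 55.2355.

T² ≈ 55.2355


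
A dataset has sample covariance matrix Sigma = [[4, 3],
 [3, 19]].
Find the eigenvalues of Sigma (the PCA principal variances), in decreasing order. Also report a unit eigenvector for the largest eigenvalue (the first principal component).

Step 1 — characteristic polynomial of 2×2 Sigma:
  det(Sigma - λI) = λ² - trace · λ + det = 0.
  trace = 4 + 19 = 23, det = 4·19 - (3)² = 67.
Step 2 — discriminant:
  Δ = trace² - 4·det = 529 - 268 = 261.
Step 3 — eigenvalues:
  λ = (trace ± √Δ)/2 = (23 ± 16.1555)/2,
  λ_1 = 19.5777,  λ_2 = 3.4223.

Step 4 — unit eigenvector for λ_1: solve (Sigma - λ_1 I)v = 0. First row:
  (4 - 19.5777)·v_x + (3)·v_y = 0, i.e. (-15.5777)·v_x + (3)·v_y = 0,
  so v ∝ (b, λ_1 - a) = (3, 15.5777) = u.
  ||u|| = √((3)² + (15.5777)²) = √(251.6662) ≈ 15.864,
  v_1 = u/||u|| ≈ (0.1891, 0.982) (||v_1|| = 1).

λ_1 = 19.5777,  λ_2 = 3.4223;  v_1 ≈ (0.1891, 0.982)


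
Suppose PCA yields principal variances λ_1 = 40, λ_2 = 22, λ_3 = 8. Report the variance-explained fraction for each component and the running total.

Step 1 — total variance = trace(Sigma) = Σ λ_i = 40 + 22 + 8 = 70.

Step 2 — fraction explained by component i = λ_i / Σ λ:
  PC1: 40/70 = 0.5714
  PC2: 22/70 = 0.3143
  PC3: 8/70 = 0.1143

Step 3 — cumulative fraction after k components = (λ_1 + ... + λ_k) / Σ λ:
  k = 1: 40/70 = 0.5714
  k = 2: (40 + 22)/70 = 62/70 = 0.8857
  k = 3: (40 + 22 + 8)/70 = 70/70 = 1

Summary (fraction, with percent):

explained: PC1 0.5714 (57.14%), PC2 0.3143 (31.43%), PC3 0.1143 (11.43%);  cumulative: 0.5714, 0.8857, 1


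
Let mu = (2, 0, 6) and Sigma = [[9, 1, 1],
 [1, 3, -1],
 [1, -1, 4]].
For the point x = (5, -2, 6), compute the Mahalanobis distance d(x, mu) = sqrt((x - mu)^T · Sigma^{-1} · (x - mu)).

Step 1 — centre the observation: (x - mu) = (3, -2, 0).

Step 2 — invert Sigma (cofactor / det for 3×3, or solve directly):
  Sigma^{-1} = [[0.1222, -0.0556, -0.0444],
 [-0.0556, 0.3889, 0.1111],
 [-0.0444, 0.1111, 0.2889]].

Step 3 — form the quadratic (x - mu)^T · Sigma^{-1} · (x - mu):
  Sigma^{-1} · (x - mu) = (0.4778, -0.9444, -0.3556).
  (x - mu)^T · [Sigma^{-1} · (x - mu)] = (3)·(0.4778) + (-2)·(-0.9444) + (0)·(-0.3556) = 3.3222.

Step 4 — take square root: d = √(3.3222) ≈ 1.8227.

d(x, mu) = √(3.3222) ≈ 1.8227


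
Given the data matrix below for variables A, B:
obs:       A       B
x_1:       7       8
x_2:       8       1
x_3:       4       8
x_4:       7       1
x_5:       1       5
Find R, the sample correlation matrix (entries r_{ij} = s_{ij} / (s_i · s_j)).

Step 1 — column means:
  mean(A) = (7 + 8 + 4 + 7 + 1) / 5 = 27/5 = 5.4
  mean(B) = (8 + 1 + 8 + 1 + 5) / 5 = 23/5 = 4.6

Step 2 — sample variances and covariances s[i,j] = (1/(n-1)) · Σ_k (x_{k,i} - mean_i) · (x_{k,j} - mean_j), with n-1 = 4:
  s[A,A] = ((1.6)·(1.6) + (2.6)·(2.6) + (-1.4)·(-1.4) + (1.6)·(1.6) + (-4.4)·(-4.4)) / 4 = 33.2/4 = 8.3
  s[A,B] = ((1.6)·(3.4) + (2.6)·(-3.6) + (-1.4)·(3.4) + (1.6)·(-3.6) + (-4.4)·(0.4)) / 4 = -16.2/4 = -4.05
  s[B,B] = ((3.4)·(3.4) + (-3.6)·(-3.6) + (3.4)·(3.4) + (-3.6)·(-3.6) + (0.4)·(0.4)) / 4 = 49.2/4 = 12.3
  Sample standard deviations s_i = √(s[i,i]):
  s(A) = √(8.3) = 2.881
  s(B) = √(12.3) = 3.5071

Step 3 — r_{ij} = s_{ij} / (s_i · s_j):
  r[A,A] = 1 (diagonal).
  r[A,B] = -4.05 / (2.881 · 3.5071) = -4.05 / 10.104 = -0.4008
  r[B,B] = 1 (diagonal).

R is symmetric with unit diagonal. Assembling:

R = [[1, -0.4008],
 [-0.4008, 1]]


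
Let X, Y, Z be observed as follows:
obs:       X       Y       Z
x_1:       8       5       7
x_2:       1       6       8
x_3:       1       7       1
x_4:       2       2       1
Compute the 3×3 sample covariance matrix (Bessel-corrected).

Step 1 — column means:
  mean(X) = (8 + 1 + 1 + 2) / 4 = 12/4 = 3
  mean(Y) = (5 + 6 + 7 + 2) / 4 = 20/4 = 5
  mean(Z) = (7 + 8 + 1 + 1) / 4 = 17/4 = 4.25

Step 2 — sample covariance S[i,j] = (1/(n-1)) · Σ_k (x_{k,i} - mean_i) · (x_{k,j} - mean_j), with n-1 = 3.
  S[X,X] = ((5)·(5) + (-2)·(-2) + (-2)·(-2) + (-1)·(-1)) / 3 = 34/3 = 11.3333
  S[X,Y] = ((5)·(0) + (-2)·(1) + (-2)·(2) + (-1)·(-3)) / 3 = -3/3 = -1
  S[X,Z] = ((5)·(2.75) + (-2)·(3.75) + (-2)·(-3.25) + (-1)·(-3.25)) / 3 = 16/3 = 5.3333
  S[Y,Y] = ((0)·(0) + (1)·(1) + (2)·(2) + (-3)·(-3)) / 3 = 14/3 = 4.6667
  S[Y,Z] = ((0)·(2.75) + (1)·(3.75) + (2)·(-3.25) + (-3)·(-3.25)) / 3 = 7/3 = 2.3333
  S[Z,Z] = ((2.75)·(2.75) + (3.75)·(3.75) + (-3.25)·(-3.25) + (-3.25)·(-3.25)) / 3 = 42.75/3 = 14.25

S is symmetric (S[j,i] = S[i,j]). Assembling:

S = [[11.3333, -1, 5.3333],
 [-1, 4.6667, 2.3333],
 [5.3333, 2.3333, 14.25]]


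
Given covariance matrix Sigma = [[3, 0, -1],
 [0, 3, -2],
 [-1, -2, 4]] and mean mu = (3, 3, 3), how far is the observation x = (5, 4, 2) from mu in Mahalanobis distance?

Step 1 — centre the observation: (x - mu) = (2, 1, -1).

Step 2 — invert Sigma (cofactor / det for 3×3, or solve directly):
  Sigma^{-1} = [[0.381, 0.0952, 0.1429],
 [0.0952, 0.5238, 0.2857],
 [0.1429, 0.2857, 0.4286]].

Step 3 — form the quadratic (x - mu)^T · Sigma^{-1} · (x - mu):
  Sigma^{-1} · (x - mu) = (0.7143, 0.4286, 0.1429).
  (x - mu)^T · [Sigma^{-1} · (x - mu)] = (2)·(0.7143) + (1)·(0.4286) + (-1)·(0.1429) = 1.7143.

Step 4 — take square root: d = √(1.7143) ≈ 1.3093.

d(x, mu) = √(1.7143) ≈ 1.3093


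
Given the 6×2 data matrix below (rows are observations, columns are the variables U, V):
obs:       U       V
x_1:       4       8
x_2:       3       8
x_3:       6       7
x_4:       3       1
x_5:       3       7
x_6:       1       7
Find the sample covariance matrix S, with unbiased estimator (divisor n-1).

Step 1 — column means:
  mean(U) = (4 + 3 + 6 + 3 + 3 + 1) / 6 = 20/6 = 3.3333
  mean(V) = (8 + 8 + 7 + 1 + 7 + 7) / 6 = 38/6 = 6.3333

Step 2 — sample covariance S[i,j] = (1/(n-1)) · Σ_k (x_{k,i} - mean_i) · (x_{k,j} - mean_j), with n-1 = 5.
  S[U,U] = ((0.6667)·(0.6667) + (-0.3333)·(-0.3333) + (2.6667)·(2.6667) + (-0.3333)·(-0.3333) + (-0.3333)·(-0.3333) + (-2.3333)·(-2.3333)) / 5 = 13.3333/5 = 2.6667
  S[U,V] = ((0.6667)·(1.6667) + (-0.3333)·(1.6667) + (2.6667)·(0.6667) + (-0.3333)·(-5.3333) + (-0.3333)·(0.6667) + (-2.3333)·(0.6667)) / 5 = 2.3333/5 = 0.4667
  S[V,V] = ((1.6667)·(1.6667) + (1.6667)·(1.6667) + (0.6667)·(0.6667) + (-5.3333)·(-5.3333) + (0.6667)·(0.6667) + (0.6667)·(0.6667)) / 5 = 35.3333/5 = 7.0667

S is symmetric (S[j,i] = S[i,j]). Assembling:

S = [[2.6667, 0.4667],
 [0.4667, 7.0667]]


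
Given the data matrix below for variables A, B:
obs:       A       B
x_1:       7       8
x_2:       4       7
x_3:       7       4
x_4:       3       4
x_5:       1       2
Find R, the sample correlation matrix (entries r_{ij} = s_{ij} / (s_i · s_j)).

Step 1 — column means:
  mean(A) = (7 + 4 + 7 + 3 + 1) / 5 = 22/5 = 4.4
  mean(B) = (8 + 7 + 4 + 4 + 2) / 5 = 25/5 = 5

Step 2 — sample variances and covariances s[i,j] = (1/(n-1)) · Σ_k (x_{k,i} - mean_i) · (x_{k,j} - mean_j), with n-1 = 4:
  s[A,A] = ((2.6)·(2.6) + (-0.4)·(-0.4) + (2.6)·(2.6) + (-1.4)·(-1.4) + (-3.4)·(-3.4)) / 4 = 27.2/4 = 6.8
  s[A,B] = ((2.6)·(3) + (-0.4)·(2) + (2.6)·(-1) + (-1.4)·(-1) + (-3.4)·(-3)) / 4 = 16/4 = 4
  s[B,B] = ((3)·(3) + (2)·(2) + (-1)·(-1) + (-1)·(-1) + (-3)·(-3)) / 4 = 24/4 = 6
  Sample standard deviations s_i = √(s[i,i]):
  s(A) = √(6.8) = 2.6077
  s(B) = √(6) = 2.4495

Step 3 — r_{ij} = s_{ij} / (s_i · s_j):
  r[A,A] = 1 (diagonal).
  r[A,B] = 4 / (2.6077 · 2.4495) = 4 / 6.3875 = 0.6262
  r[B,B] = 1 (diagonal).

R is symmetric with unit diagonal. Assembling:

R = [[1, 0.6262],
 [0.6262, 1]]


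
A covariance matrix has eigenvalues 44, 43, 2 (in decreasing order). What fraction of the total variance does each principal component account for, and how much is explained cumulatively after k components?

Step 1 — total variance = trace(Sigma) = Σ λ_i = 44 + 43 + 2 = 89.

Step 2 — fraction explained by component i = λ_i / Σ λ:
  PC1: 44/89 = 0.4944
  PC2: 43/89 = 0.4831
  PC3: 2/89 = 0.0225

Step 3 — cumulative fraction after k components = (λ_1 + ... + λ_k) / Σ λ:
  k = 1: 44/89 = 0.4944
  k = 2: (44 + 43)/89 = 87/89 = 0.9775
  k = 3: (44 + 43 + 2)/89 = 89/89 = 1

Summary (fraction, with percent):

explained: PC1 0.4944 (49.44%), PC2 0.4831 (48.31%), PC3 0.0225 (2.25%);  cumulative: 0.4944, 0.9775, 1


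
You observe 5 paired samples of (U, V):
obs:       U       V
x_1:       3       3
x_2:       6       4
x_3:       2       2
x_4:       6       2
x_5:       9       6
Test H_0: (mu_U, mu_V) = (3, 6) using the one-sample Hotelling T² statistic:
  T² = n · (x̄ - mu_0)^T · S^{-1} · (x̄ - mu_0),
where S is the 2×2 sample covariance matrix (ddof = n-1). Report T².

Step 1 — sample mean vector:
  mean(U) = (3 + 6 + 2 + 6 + 9) / 5 = 26/5 = 5.2
  mean(V) = (3 + 4 + 2 + 2 + 6) / 5 = 17/5 = 3.4
  x̄ = (5.2, 3.4),  deviation x̄ - mu_0 = (5.2, 3.4) - (3, 6) = (2.2, -2.6).

Step 2 — sample covariance matrix, S[i,j] = (1/(n-1)) · Σ_k (x_{k,i} - mean_i) · (x_{k,j} - mean_j), divisor n-1 = 4:
  S[U,U] = ((-2.2)·(-2.2) + (0.8)·(0.8) + (-3.2)·(-3.2) + (0.8)·(0.8) + (3.8)·(3.8)) / 4 = 30.8/4 = 7.7
  S[U,V] = ((-2.2)·(-0.4) + (0.8)·(0.6) + (-3.2)·(-1.4) + (0.8)·(-1.4) + (3.8)·(2.6)) / 4 = 14.6/4 = 3.65
  S[V,V] = ((-0.4)·(-0.4) + (0.6)·(0.6) + (-1.4)·(-1.4) + (-1.4)·(-1.4) + (2.6)·(2.6)) / 4 = 11.2/4 = 2.8
  S = [[7.7, 3.65],
 [3.65, 2.8]].

Step 3 — invert S. det(S) = 7.7·2.8 - (3.65)² = 8.2375.
  S^{-1} = (1/det) · [[d, -b], [-b, a]] = [[0.3399, -0.4431],
 [-0.4431, 0.9347]].

Step 4 — quadratic form (x̄ - mu_0)^T · S^{-1} · (x̄ - mu_0):
  S^{-1} · (x̄ - mu_0) = (1.8998, -3.4052),
  (x̄ - mu_0)^T · [...] = (2.2)·(1.8998) + (-2.6)·(-3.4052) = 13.0331.

Step 5 — scale by n: T² = 5 · 13.0331 = 65.1654.

T² ≈ 65.1654


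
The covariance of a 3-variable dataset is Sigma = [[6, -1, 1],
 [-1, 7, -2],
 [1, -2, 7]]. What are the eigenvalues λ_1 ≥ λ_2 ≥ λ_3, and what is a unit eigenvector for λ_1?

Step 1 — characteristic polynomial p(λ) = det(λI - Sigma) = λ³ - tr·λ² + c_1·λ - det, where tr = trace, c_1 = sum of the principal 2×2 minors, det = det(Sigma):
  tr = 6 + 7 + 7 = 20,
  c_1 = (6·7 - (-1)²) + (6·7 - (1)²) + (7·7 - (-2)²) = 41 + 41 + 45 = 127,
  det = 6·(7·7 - (-2)²) - (-1)·((-1)·7 - (-2)·(1)) + (1)·((-1)·(-2) - 7·(1)) = 6·(45) - (-1)·(-5) + (1)·(-5) = 260.
  So p(λ) = λ³ - 20λ² + 127λ - 260.
Step 2 — look for an integer root (rational root theorem: any rational root is an integer divisor of 260). Testing λ = 5:
  p(5) = 125 - 500 + 635 - 260 = 0  ✓
  Dividing out (λ - 5): p(λ) = (λ - 5)(λ² - 15λ + 52).
Step 3 — remaining eigenvalues from the quadratic λ² - 15λ + 52 = 0:
  Δ = 15² - 4·52 = 225 - 208 = 17,  λ = (15 ± √17)/2 = (15 ± 4.1231)/2 ≈ 9.5616 or 5.4384.
  Sorted: λ_1 = 9.5616,  λ_2 = 5.4384,  λ_3 = 5  (check: sum = 20 = tr ✓).

Step 4 — unit eigenvector for λ_1 ≈ 9.5616: v spans the null space of (Sigma - λ_1 I), whose rows are
  r_1 = (-3.5616, -1, 1),  r_2 = (-1, -2.5616, -2),  r_3 = (1, -2, -2.5616).
  v is orthogonal to every row, so take v ∝ r_1 × r_2 = ((-1)·(-2) - (1)·(-2.5616), (1)·(-1) - (-3.5616)·(-2), (-3.5616)·(-2.5616) - (-1)·(-1)) ≈ (4.5616, -8.1231, 8.1231).
  Let u = (4.5616, -8.1231, 8.1231).
  ||u|| = √((4.5616)² + (-8.1231)² + (8.1231)²) = √(152.7775) ≈ 12.3603,  v_1 = u/||u|| ≈ (0.369, -0.6572, 0.6572) (||v_1|| = 1).

λ_1 = 9.5616,  λ_2 = 5.4384,  λ_3 = 5;  v_1 ≈ (0.369, -0.6572, 0.6572)
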